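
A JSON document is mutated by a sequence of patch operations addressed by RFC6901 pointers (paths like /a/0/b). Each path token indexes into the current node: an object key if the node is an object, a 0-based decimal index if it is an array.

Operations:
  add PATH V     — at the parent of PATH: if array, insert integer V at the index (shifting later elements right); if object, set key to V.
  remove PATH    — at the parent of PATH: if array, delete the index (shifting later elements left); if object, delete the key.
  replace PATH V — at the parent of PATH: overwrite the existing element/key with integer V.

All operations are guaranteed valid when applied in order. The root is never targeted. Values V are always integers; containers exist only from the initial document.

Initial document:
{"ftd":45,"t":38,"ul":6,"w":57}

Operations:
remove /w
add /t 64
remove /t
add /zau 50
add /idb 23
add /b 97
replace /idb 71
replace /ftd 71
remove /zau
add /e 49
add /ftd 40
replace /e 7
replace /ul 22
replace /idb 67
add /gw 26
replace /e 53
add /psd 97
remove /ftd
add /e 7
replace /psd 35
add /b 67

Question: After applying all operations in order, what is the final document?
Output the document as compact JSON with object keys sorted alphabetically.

After op 1 (remove /w): {"ftd":45,"t":38,"ul":6}
After op 2 (add /t 64): {"ftd":45,"t":64,"ul":6}
After op 3 (remove /t): {"ftd":45,"ul":6}
After op 4 (add /zau 50): {"ftd":45,"ul":6,"zau":50}
After op 5 (add /idb 23): {"ftd":45,"idb":23,"ul":6,"zau":50}
After op 6 (add /b 97): {"b":97,"ftd":45,"idb":23,"ul":6,"zau":50}
After op 7 (replace /idb 71): {"b":97,"ftd":45,"idb":71,"ul":6,"zau":50}
After op 8 (replace /ftd 71): {"b":97,"ftd":71,"idb":71,"ul":6,"zau":50}
After op 9 (remove /zau): {"b":97,"ftd":71,"idb":71,"ul":6}
After op 10 (add /e 49): {"b":97,"e":49,"ftd":71,"idb":71,"ul":6}
After op 11 (add /ftd 40): {"b":97,"e":49,"ftd":40,"idb":71,"ul":6}
After op 12 (replace /e 7): {"b":97,"e":7,"ftd":40,"idb":71,"ul":6}
After op 13 (replace /ul 22): {"b":97,"e":7,"ftd":40,"idb":71,"ul":22}
After op 14 (replace /idb 67): {"b":97,"e":7,"ftd":40,"idb":67,"ul":22}
After op 15 (add /gw 26): {"b":97,"e":7,"ftd":40,"gw":26,"idb":67,"ul":22}
After op 16 (replace /e 53): {"b":97,"e":53,"ftd":40,"gw":26,"idb":67,"ul":22}
After op 17 (add /psd 97): {"b":97,"e":53,"ftd":40,"gw":26,"idb":67,"psd":97,"ul":22}
After op 18 (remove /ftd): {"b":97,"e":53,"gw":26,"idb":67,"psd":97,"ul":22}
After op 19 (add /e 7): {"b":97,"e":7,"gw":26,"idb":67,"psd":97,"ul":22}
After op 20 (replace /psd 35): {"b":97,"e":7,"gw":26,"idb":67,"psd":35,"ul":22}
After op 21 (add /b 67): {"b":67,"e":7,"gw":26,"idb":67,"psd":35,"ul":22}

Answer: {"b":67,"e":7,"gw":26,"idb":67,"psd":35,"ul":22}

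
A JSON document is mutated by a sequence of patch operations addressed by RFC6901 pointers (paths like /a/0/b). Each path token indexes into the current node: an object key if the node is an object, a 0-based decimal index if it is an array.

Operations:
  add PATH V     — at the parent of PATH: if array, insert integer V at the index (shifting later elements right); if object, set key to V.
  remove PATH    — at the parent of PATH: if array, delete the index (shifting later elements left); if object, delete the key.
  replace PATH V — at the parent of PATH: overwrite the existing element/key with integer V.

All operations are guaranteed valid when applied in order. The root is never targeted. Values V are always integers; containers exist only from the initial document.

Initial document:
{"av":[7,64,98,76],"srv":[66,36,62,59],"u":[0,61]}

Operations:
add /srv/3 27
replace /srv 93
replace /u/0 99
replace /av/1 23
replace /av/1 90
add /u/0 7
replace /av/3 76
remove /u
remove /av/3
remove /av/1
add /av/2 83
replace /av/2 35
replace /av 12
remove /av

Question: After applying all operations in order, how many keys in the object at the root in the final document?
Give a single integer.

After op 1 (add /srv/3 27): {"av":[7,64,98,76],"srv":[66,36,62,27,59],"u":[0,61]}
After op 2 (replace /srv 93): {"av":[7,64,98,76],"srv":93,"u":[0,61]}
After op 3 (replace /u/0 99): {"av":[7,64,98,76],"srv":93,"u":[99,61]}
After op 4 (replace /av/1 23): {"av":[7,23,98,76],"srv":93,"u":[99,61]}
After op 5 (replace /av/1 90): {"av":[7,90,98,76],"srv":93,"u":[99,61]}
After op 6 (add /u/0 7): {"av":[7,90,98,76],"srv":93,"u":[7,99,61]}
After op 7 (replace /av/3 76): {"av":[7,90,98,76],"srv":93,"u":[7,99,61]}
After op 8 (remove /u): {"av":[7,90,98,76],"srv":93}
After op 9 (remove /av/3): {"av":[7,90,98],"srv":93}
After op 10 (remove /av/1): {"av":[7,98],"srv":93}
After op 11 (add /av/2 83): {"av":[7,98,83],"srv":93}
After op 12 (replace /av/2 35): {"av":[7,98,35],"srv":93}
After op 13 (replace /av 12): {"av":12,"srv":93}
After op 14 (remove /av): {"srv":93}
Size at the root: 1

Answer: 1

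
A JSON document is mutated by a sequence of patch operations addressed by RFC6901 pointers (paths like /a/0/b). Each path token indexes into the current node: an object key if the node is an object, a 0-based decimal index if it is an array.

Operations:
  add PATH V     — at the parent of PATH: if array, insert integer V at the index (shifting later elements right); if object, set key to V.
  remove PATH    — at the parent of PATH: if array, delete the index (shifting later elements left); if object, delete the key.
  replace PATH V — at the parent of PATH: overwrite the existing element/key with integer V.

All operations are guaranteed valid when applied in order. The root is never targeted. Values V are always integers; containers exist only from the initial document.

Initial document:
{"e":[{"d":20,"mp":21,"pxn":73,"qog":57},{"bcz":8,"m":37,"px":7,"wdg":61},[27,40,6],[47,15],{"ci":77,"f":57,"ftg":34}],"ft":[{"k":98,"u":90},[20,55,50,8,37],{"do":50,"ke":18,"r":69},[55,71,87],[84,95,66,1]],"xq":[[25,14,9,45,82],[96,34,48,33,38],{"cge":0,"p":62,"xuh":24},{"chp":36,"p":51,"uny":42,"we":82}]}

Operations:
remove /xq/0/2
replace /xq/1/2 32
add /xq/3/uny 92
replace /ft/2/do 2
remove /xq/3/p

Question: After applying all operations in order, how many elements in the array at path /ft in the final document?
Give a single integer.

After op 1 (remove /xq/0/2): {"e":[{"d":20,"mp":21,"pxn":73,"qog":57},{"bcz":8,"m":37,"px":7,"wdg":61},[27,40,6],[47,15],{"ci":77,"f":57,"ftg":34}],"ft":[{"k":98,"u":90},[20,55,50,8,37],{"do":50,"ke":18,"r":69},[55,71,87],[84,95,66,1]],"xq":[[25,14,45,82],[96,34,48,33,38],{"cge":0,"p":62,"xuh":24},{"chp":36,"p":51,"uny":42,"we":82}]}
After op 2 (replace /xq/1/2 32): {"e":[{"d":20,"mp":21,"pxn":73,"qog":57},{"bcz":8,"m":37,"px":7,"wdg":61},[27,40,6],[47,15],{"ci":77,"f":57,"ftg":34}],"ft":[{"k":98,"u":90},[20,55,50,8,37],{"do":50,"ke":18,"r":69},[55,71,87],[84,95,66,1]],"xq":[[25,14,45,82],[96,34,32,33,38],{"cge":0,"p":62,"xuh":24},{"chp":36,"p":51,"uny":42,"we":82}]}
After op 3 (add /xq/3/uny 92): {"e":[{"d":20,"mp":21,"pxn":73,"qog":57},{"bcz":8,"m":37,"px":7,"wdg":61},[27,40,6],[47,15],{"ci":77,"f":57,"ftg":34}],"ft":[{"k":98,"u":90},[20,55,50,8,37],{"do":50,"ke":18,"r":69},[55,71,87],[84,95,66,1]],"xq":[[25,14,45,82],[96,34,32,33,38],{"cge":0,"p":62,"xuh":24},{"chp":36,"p":51,"uny":92,"we":82}]}
After op 4 (replace /ft/2/do 2): {"e":[{"d":20,"mp":21,"pxn":73,"qog":57},{"bcz":8,"m":37,"px":7,"wdg":61},[27,40,6],[47,15],{"ci":77,"f":57,"ftg":34}],"ft":[{"k":98,"u":90},[20,55,50,8,37],{"do":2,"ke":18,"r":69},[55,71,87],[84,95,66,1]],"xq":[[25,14,45,82],[96,34,32,33,38],{"cge":0,"p":62,"xuh":24},{"chp":36,"p":51,"uny":92,"we":82}]}
After op 5 (remove /xq/3/p): {"e":[{"d":20,"mp":21,"pxn":73,"qog":57},{"bcz":8,"m":37,"px":7,"wdg":61},[27,40,6],[47,15],{"ci":77,"f":57,"ftg":34}],"ft":[{"k":98,"u":90},[20,55,50,8,37],{"do":2,"ke":18,"r":69},[55,71,87],[84,95,66,1]],"xq":[[25,14,45,82],[96,34,32,33,38],{"cge":0,"p":62,"xuh":24},{"chp":36,"uny":92,"we":82}]}
Size at path /ft: 5

Answer: 5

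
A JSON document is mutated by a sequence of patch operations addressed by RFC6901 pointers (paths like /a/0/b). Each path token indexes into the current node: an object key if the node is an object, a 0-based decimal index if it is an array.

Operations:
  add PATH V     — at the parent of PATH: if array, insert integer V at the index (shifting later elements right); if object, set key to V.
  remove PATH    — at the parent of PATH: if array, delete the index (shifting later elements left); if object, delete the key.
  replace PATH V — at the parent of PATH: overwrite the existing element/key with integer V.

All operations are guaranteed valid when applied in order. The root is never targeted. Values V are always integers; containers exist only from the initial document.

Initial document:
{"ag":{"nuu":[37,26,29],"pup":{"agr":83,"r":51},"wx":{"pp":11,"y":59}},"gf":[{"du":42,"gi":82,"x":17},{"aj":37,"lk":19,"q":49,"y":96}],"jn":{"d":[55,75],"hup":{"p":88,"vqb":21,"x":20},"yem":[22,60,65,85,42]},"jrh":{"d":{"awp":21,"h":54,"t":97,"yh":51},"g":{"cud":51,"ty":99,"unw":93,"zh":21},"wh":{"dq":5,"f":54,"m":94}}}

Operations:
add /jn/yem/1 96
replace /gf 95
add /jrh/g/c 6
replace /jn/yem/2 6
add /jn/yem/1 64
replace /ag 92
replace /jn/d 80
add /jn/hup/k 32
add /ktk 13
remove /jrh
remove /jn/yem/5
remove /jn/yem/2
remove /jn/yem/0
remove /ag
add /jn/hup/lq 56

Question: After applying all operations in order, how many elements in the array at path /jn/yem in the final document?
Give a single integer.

Answer: 4

Derivation:
After op 1 (add /jn/yem/1 96): {"ag":{"nuu":[37,26,29],"pup":{"agr":83,"r":51},"wx":{"pp":11,"y":59}},"gf":[{"du":42,"gi":82,"x":17},{"aj":37,"lk":19,"q":49,"y":96}],"jn":{"d":[55,75],"hup":{"p":88,"vqb":21,"x":20},"yem":[22,96,60,65,85,42]},"jrh":{"d":{"awp":21,"h":54,"t":97,"yh":51},"g":{"cud":51,"ty":99,"unw":93,"zh":21},"wh":{"dq":5,"f":54,"m":94}}}
After op 2 (replace /gf 95): {"ag":{"nuu":[37,26,29],"pup":{"agr":83,"r":51},"wx":{"pp":11,"y":59}},"gf":95,"jn":{"d":[55,75],"hup":{"p":88,"vqb":21,"x":20},"yem":[22,96,60,65,85,42]},"jrh":{"d":{"awp":21,"h":54,"t":97,"yh":51},"g":{"cud":51,"ty":99,"unw":93,"zh":21},"wh":{"dq":5,"f":54,"m":94}}}
After op 3 (add /jrh/g/c 6): {"ag":{"nuu":[37,26,29],"pup":{"agr":83,"r":51},"wx":{"pp":11,"y":59}},"gf":95,"jn":{"d":[55,75],"hup":{"p":88,"vqb":21,"x":20},"yem":[22,96,60,65,85,42]},"jrh":{"d":{"awp":21,"h":54,"t":97,"yh":51},"g":{"c":6,"cud":51,"ty":99,"unw":93,"zh":21},"wh":{"dq":5,"f":54,"m":94}}}
After op 4 (replace /jn/yem/2 6): {"ag":{"nuu":[37,26,29],"pup":{"agr":83,"r":51},"wx":{"pp":11,"y":59}},"gf":95,"jn":{"d":[55,75],"hup":{"p":88,"vqb":21,"x":20},"yem":[22,96,6,65,85,42]},"jrh":{"d":{"awp":21,"h":54,"t":97,"yh":51},"g":{"c":6,"cud":51,"ty":99,"unw":93,"zh":21},"wh":{"dq":5,"f":54,"m":94}}}
After op 5 (add /jn/yem/1 64): {"ag":{"nuu":[37,26,29],"pup":{"agr":83,"r":51},"wx":{"pp":11,"y":59}},"gf":95,"jn":{"d":[55,75],"hup":{"p":88,"vqb":21,"x":20},"yem":[22,64,96,6,65,85,42]},"jrh":{"d":{"awp":21,"h":54,"t":97,"yh":51},"g":{"c":6,"cud":51,"ty":99,"unw":93,"zh":21},"wh":{"dq":5,"f":54,"m":94}}}
After op 6 (replace /ag 92): {"ag":92,"gf":95,"jn":{"d":[55,75],"hup":{"p":88,"vqb":21,"x":20},"yem":[22,64,96,6,65,85,42]},"jrh":{"d":{"awp":21,"h":54,"t":97,"yh":51},"g":{"c":6,"cud":51,"ty":99,"unw":93,"zh":21},"wh":{"dq":5,"f":54,"m":94}}}
After op 7 (replace /jn/d 80): {"ag":92,"gf":95,"jn":{"d":80,"hup":{"p":88,"vqb":21,"x":20},"yem":[22,64,96,6,65,85,42]},"jrh":{"d":{"awp":21,"h":54,"t":97,"yh":51},"g":{"c":6,"cud":51,"ty":99,"unw":93,"zh":21},"wh":{"dq":5,"f":54,"m":94}}}
After op 8 (add /jn/hup/k 32): {"ag":92,"gf":95,"jn":{"d":80,"hup":{"k":32,"p":88,"vqb":21,"x":20},"yem":[22,64,96,6,65,85,42]},"jrh":{"d":{"awp":21,"h":54,"t":97,"yh":51},"g":{"c":6,"cud":51,"ty":99,"unw":93,"zh":21},"wh":{"dq":5,"f":54,"m":94}}}
After op 9 (add /ktk 13): {"ag":92,"gf":95,"jn":{"d":80,"hup":{"k":32,"p":88,"vqb":21,"x":20},"yem":[22,64,96,6,65,85,42]},"jrh":{"d":{"awp":21,"h":54,"t":97,"yh":51},"g":{"c":6,"cud":51,"ty":99,"unw":93,"zh":21},"wh":{"dq":5,"f":54,"m":94}},"ktk":13}
After op 10 (remove /jrh): {"ag":92,"gf":95,"jn":{"d":80,"hup":{"k":32,"p":88,"vqb":21,"x":20},"yem":[22,64,96,6,65,85,42]},"ktk":13}
After op 11 (remove /jn/yem/5): {"ag":92,"gf":95,"jn":{"d":80,"hup":{"k":32,"p":88,"vqb":21,"x":20},"yem":[22,64,96,6,65,42]},"ktk":13}
After op 12 (remove /jn/yem/2): {"ag":92,"gf":95,"jn":{"d":80,"hup":{"k":32,"p":88,"vqb":21,"x":20},"yem":[22,64,6,65,42]},"ktk":13}
After op 13 (remove /jn/yem/0): {"ag":92,"gf":95,"jn":{"d":80,"hup":{"k":32,"p":88,"vqb":21,"x":20},"yem":[64,6,65,42]},"ktk":13}
After op 14 (remove /ag): {"gf":95,"jn":{"d":80,"hup":{"k":32,"p":88,"vqb":21,"x":20},"yem":[64,6,65,42]},"ktk":13}
After op 15 (add /jn/hup/lq 56): {"gf":95,"jn":{"d":80,"hup":{"k":32,"lq":56,"p":88,"vqb":21,"x":20},"yem":[64,6,65,42]},"ktk":13}
Size at path /jn/yem: 4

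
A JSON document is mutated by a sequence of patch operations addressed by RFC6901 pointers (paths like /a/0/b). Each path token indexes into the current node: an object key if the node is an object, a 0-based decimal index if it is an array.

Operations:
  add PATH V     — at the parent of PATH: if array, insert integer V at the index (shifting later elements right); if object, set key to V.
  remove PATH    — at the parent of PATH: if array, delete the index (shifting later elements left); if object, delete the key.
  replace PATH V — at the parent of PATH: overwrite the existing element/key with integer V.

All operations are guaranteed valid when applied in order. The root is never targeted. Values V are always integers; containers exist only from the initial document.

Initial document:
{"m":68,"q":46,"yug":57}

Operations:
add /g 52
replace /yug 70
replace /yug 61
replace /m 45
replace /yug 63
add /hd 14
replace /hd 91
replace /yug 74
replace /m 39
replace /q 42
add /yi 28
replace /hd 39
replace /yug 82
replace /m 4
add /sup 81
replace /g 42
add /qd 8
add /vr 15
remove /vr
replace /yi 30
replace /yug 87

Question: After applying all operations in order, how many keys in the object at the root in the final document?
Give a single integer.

Answer: 8

Derivation:
After op 1 (add /g 52): {"g":52,"m":68,"q":46,"yug":57}
After op 2 (replace /yug 70): {"g":52,"m":68,"q":46,"yug":70}
After op 3 (replace /yug 61): {"g":52,"m":68,"q":46,"yug":61}
After op 4 (replace /m 45): {"g":52,"m":45,"q":46,"yug":61}
After op 5 (replace /yug 63): {"g":52,"m":45,"q":46,"yug":63}
After op 6 (add /hd 14): {"g":52,"hd":14,"m":45,"q":46,"yug":63}
After op 7 (replace /hd 91): {"g":52,"hd":91,"m":45,"q":46,"yug":63}
After op 8 (replace /yug 74): {"g":52,"hd":91,"m":45,"q":46,"yug":74}
After op 9 (replace /m 39): {"g":52,"hd":91,"m":39,"q":46,"yug":74}
After op 10 (replace /q 42): {"g":52,"hd":91,"m":39,"q":42,"yug":74}
After op 11 (add /yi 28): {"g":52,"hd":91,"m":39,"q":42,"yi":28,"yug":74}
After op 12 (replace /hd 39): {"g":52,"hd":39,"m":39,"q":42,"yi":28,"yug":74}
After op 13 (replace /yug 82): {"g":52,"hd":39,"m":39,"q":42,"yi":28,"yug":82}
After op 14 (replace /m 4): {"g":52,"hd":39,"m":4,"q":42,"yi":28,"yug":82}
After op 15 (add /sup 81): {"g":52,"hd":39,"m":4,"q":42,"sup":81,"yi":28,"yug":82}
After op 16 (replace /g 42): {"g":42,"hd":39,"m":4,"q":42,"sup":81,"yi":28,"yug":82}
After op 17 (add /qd 8): {"g":42,"hd":39,"m":4,"q":42,"qd":8,"sup":81,"yi":28,"yug":82}
After op 18 (add /vr 15): {"g":42,"hd":39,"m":4,"q":42,"qd":8,"sup":81,"vr":15,"yi":28,"yug":82}
After op 19 (remove /vr): {"g":42,"hd":39,"m":4,"q":42,"qd":8,"sup":81,"yi":28,"yug":82}
After op 20 (replace /yi 30): {"g":42,"hd":39,"m":4,"q":42,"qd":8,"sup":81,"yi":30,"yug":82}
After op 21 (replace /yug 87): {"g":42,"hd":39,"m":4,"q":42,"qd":8,"sup":81,"yi":30,"yug":87}
Size at the root: 8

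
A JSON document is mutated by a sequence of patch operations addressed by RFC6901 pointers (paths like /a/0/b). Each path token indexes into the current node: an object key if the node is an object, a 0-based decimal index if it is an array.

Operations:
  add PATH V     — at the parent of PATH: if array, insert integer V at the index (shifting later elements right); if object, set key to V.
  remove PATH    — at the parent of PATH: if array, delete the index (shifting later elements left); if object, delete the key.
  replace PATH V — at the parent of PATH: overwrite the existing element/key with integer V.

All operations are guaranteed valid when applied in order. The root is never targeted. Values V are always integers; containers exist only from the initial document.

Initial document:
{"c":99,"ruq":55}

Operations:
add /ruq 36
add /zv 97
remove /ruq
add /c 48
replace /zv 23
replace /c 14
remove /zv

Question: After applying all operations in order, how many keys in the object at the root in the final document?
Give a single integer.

Answer: 1

Derivation:
After op 1 (add /ruq 36): {"c":99,"ruq":36}
After op 2 (add /zv 97): {"c":99,"ruq":36,"zv":97}
After op 3 (remove /ruq): {"c":99,"zv":97}
After op 4 (add /c 48): {"c":48,"zv":97}
After op 5 (replace /zv 23): {"c":48,"zv":23}
After op 6 (replace /c 14): {"c":14,"zv":23}
After op 7 (remove /zv): {"c":14}
Size at the root: 1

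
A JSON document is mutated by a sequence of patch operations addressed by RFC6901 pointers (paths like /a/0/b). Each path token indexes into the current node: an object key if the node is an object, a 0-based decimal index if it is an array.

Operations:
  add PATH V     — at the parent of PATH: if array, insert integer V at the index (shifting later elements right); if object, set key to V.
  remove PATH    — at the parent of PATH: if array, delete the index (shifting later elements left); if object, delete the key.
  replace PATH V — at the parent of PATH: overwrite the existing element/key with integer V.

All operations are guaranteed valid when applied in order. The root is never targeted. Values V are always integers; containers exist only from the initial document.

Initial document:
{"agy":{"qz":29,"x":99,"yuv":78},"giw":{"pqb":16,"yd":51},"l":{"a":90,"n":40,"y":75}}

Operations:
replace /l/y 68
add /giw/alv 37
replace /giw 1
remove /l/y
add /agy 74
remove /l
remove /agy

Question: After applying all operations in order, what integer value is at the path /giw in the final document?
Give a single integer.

After op 1 (replace /l/y 68): {"agy":{"qz":29,"x":99,"yuv":78},"giw":{"pqb":16,"yd":51},"l":{"a":90,"n":40,"y":68}}
After op 2 (add /giw/alv 37): {"agy":{"qz":29,"x":99,"yuv":78},"giw":{"alv":37,"pqb":16,"yd":51},"l":{"a":90,"n":40,"y":68}}
After op 3 (replace /giw 1): {"agy":{"qz":29,"x":99,"yuv":78},"giw":1,"l":{"a":90,"n":40,"y":68}}
After op 4 (remove /l/y): {"agy":{"qz":29,"x":99,"yuv":78},"giw":1,"l":{"a":90,"n":40}}
After op 5 (add /agy 74): {"agy":74,"giw":1,"l":{"a":90,"n":40}}
After op 6 (remove /l): {"agy":74,"giw":1}
After op 7 (remove /agy): {"giw":1}
Value at /giw: 1

Answer: 1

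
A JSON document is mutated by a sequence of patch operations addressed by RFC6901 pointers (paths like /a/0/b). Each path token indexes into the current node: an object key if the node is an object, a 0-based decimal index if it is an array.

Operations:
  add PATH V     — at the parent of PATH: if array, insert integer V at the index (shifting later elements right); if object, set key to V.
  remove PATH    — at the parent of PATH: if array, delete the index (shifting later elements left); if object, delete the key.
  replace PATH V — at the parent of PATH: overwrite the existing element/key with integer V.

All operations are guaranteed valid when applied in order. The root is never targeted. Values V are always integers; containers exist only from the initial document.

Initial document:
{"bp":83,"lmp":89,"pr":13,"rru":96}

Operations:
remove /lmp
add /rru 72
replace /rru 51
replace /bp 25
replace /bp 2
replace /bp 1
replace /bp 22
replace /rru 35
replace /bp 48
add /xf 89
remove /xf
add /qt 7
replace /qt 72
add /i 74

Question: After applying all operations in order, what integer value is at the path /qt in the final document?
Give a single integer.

Answer: 72

Derivation:
After op 1 (remove /lmp): {"bp":83,"pr":13,"rru":96}
After op 2 (add /rru 72): {"bp":83,"pr":13,"rru":72}
After op 3 (replace /rru 51): {"bp":83,"pr":13,"rru":51}
After op 4 (replace /bp 25): {"bp":25,"pr":13,"rru":51}
After op 5 (replace /bp 2): {"bp":2,"pr":13,"rru":51}
After op 6 (replace /bp 1): {"bp":1,"pr":13,"rru":51}
After op 7 (replace /bp 22): {"bp":22,"pr":13,"rru":51}
After op 8 (replace /rru 35): {"bp":22,"pr":13,"rru":35}
After op 9 (replace /bp 48): {"bp":48,"pr":13,"rru":35}
After op 10 (add /xf 89): {"bp":48,"pr":13,"rru":35,"xf":89}
After op 11 (remove /xf): {"bp":48,"pr":13,"rru":35}
After op 12 (add /qt 7): {"bp":48,"pr":13,"qt":7,"rru":35}
After op 13 (replace /qt 72): {"bp":48,"pr":13,"qt":72,"rru":35}
After op 14 (add /i 74): {"bp":48,"i":74,"pr":13,"qt":72,"rru":35}
Value at /qt: 72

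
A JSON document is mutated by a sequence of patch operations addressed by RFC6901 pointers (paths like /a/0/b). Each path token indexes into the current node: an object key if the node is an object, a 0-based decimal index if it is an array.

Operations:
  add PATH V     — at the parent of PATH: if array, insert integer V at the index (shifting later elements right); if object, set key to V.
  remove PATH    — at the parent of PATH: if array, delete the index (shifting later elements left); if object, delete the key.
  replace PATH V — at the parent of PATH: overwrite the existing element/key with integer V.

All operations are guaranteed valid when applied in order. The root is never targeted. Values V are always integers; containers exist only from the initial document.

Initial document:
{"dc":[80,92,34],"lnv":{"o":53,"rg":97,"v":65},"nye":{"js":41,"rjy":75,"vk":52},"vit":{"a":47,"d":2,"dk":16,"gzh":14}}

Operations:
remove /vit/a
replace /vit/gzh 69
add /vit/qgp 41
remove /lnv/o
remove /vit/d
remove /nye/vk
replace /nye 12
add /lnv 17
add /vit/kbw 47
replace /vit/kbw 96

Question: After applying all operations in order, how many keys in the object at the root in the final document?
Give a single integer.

Answer: 4

Derivation:
After op 1 (remove /vit/a): {"dc":[80,92,34],"lnv":{"o":53,"rg":97,"v":65},"nye":{"js":41,"rjy":75,"vk":52},"vit":{"d":2,"dk":16,"gzh":14}}
After op 2 (replace /vit/gzh 69): {"dc":[80,92,34],"lnv":{"o":53,"rg":97,"v":65},"nye":{"js":41,"rjy":75,"vk":52},"vit":{"d":2,"dk":16,"gzh":69}}
After op 3 (add /vit/qgp 41): {"dc":[80,92,34],"lnv":{"o":53,"rg":97,"v":65},"nye":{"js":41,"rjy":75,"vk":52},"vit":{"d":2,"dk":16,"gzh":69,"qgp":41}}
After op 4 (remove /lnv/o): {"dc":[80,92,34],"lnv":{"rg":97,"v":65},"nye":{"js":41,"rjy":75,"vk":52},"vit":{"d":2,"dk":16,"gzh":69,"qgp":41}}
After op 5 (remove /vit/d): {"dc":[80,92,34],"lnv":{"rg":97,"v":65},"nye":{"js":41,"rjy":75,"vk":52},"vit":{"dk":16,"gzh":69,"qgp":41}}
After op 6 (remove /nye/vk): {"dc":[80,92,34],"lnv":{"rg":97,"v":65},"nye":{"js":41,"rjy":75},"vit":{"dk":16,"gzh":69,"qgp":41}}
After op 7 (replace /nye 12): {"dc":[80,92,34],"lnv":{"rg":97,"v":65},"nye":12,"vit":{"dk":16,"gzh":69,"qgp":41}}
After op 8 (add /lnv 17): {"dc":[80,92,34],"lnv":17,"nye":12,"vit":{"dk":16,"gzh":69,"qgp":41}}
After op 9 (add /vit/kbw 47): {"dc":[80,92,34],"lnv":17,"nye":12,"vit":{"dk":16,"gzh":69,"kbw":47,"qgp":41}}
After op 10 (replace /vit/kbw 96): {"dc":[80,92,34],"lnv":17,"nye":12,"vit":{"dk":16,"gzh":69,"kbw":96,"qgp":41}}
Size at the root: 4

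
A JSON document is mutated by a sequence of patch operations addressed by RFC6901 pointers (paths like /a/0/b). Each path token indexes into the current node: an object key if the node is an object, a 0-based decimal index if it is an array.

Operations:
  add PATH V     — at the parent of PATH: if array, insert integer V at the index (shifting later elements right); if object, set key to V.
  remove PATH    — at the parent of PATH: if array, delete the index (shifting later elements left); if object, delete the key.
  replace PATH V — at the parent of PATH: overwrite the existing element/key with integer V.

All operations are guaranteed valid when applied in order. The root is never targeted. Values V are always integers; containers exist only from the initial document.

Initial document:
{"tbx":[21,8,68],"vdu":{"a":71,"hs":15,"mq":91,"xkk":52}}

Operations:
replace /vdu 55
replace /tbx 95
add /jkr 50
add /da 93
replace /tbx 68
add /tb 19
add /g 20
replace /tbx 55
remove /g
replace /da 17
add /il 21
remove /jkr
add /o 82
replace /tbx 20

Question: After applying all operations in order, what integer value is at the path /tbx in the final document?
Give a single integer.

After op 1 (replace /vdu 55): {"tbx":[21,8,68],"vdu":55}
After op 2 (replace /tbx 95): {"tbx":95,"vdu":55}
After op 3 (add /jkr 50): {"jkr":50,"tbx":95,"vdu":55}
After op 4 (add /da 93): {"da":93,"jkr":50,"tbx":95,"vdu":55}
After op 5 (replace /tbx 68): {"da":93,"jkr":50,"tbx":68,"vdu":55}
After op 6 (add /tb 19): {"da":93,"jkr":50,"tb":19,"tbx":68,"vdu":55}
After op 7 (add /g 20): {"da":93,"g":20,"jkr":50,"tb":19,"tbx":68,"vdu":55}
After op 8 (replace /tbx 55): {"da":93,"g":20,"jkr":50,"tb":19,"tbx":55,"vdu":55}
After op 9 (remove /g): {"da":93,"jkr":50,"tb":19,"tbx":55,"vdu":55}
After op 10 (replace /da 17): {"da":17,"jkr":50,"tb":19,"tbx":55,"vdu":55}
After op 11 (add /il 21): {"da":17,"il":21,"jkr":50,"tb":19,"tbx":55,"vdu":55}
After op 12 (remove /jkr): {"da":17,"il":21,"tb":19,"tbx":55,"vdu":55}
After op 13 (add /o 82): {"da":17,"il":21,"o":82,"tb":19,"tbx":55,"vdu":55}
After op 14 (replace /tbx 20): {"da":17,"il":21,"o":82,"tb":19,"tbx":20,"vdu":55}
Value at /tbx: 20

Answer: 20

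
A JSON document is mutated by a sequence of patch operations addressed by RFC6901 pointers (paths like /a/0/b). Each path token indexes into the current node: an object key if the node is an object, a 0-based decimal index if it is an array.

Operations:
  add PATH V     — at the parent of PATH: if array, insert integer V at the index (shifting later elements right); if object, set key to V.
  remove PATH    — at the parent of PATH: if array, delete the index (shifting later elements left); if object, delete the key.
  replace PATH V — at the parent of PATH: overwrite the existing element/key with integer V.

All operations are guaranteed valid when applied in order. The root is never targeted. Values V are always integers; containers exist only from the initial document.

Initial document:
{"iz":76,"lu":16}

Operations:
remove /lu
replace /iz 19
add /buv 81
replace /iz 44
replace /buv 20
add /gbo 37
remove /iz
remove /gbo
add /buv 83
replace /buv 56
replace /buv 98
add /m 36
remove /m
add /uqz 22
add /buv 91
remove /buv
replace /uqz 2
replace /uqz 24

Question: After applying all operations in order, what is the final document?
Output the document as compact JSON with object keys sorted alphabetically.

After op 1 (remove /lu): {"iz":76}
After op 2 (replace /iz 19): {"iz":19}
After op 3 (add /buv 81): {"buv":81,"iz":19}
After op 4 (replace /iz 44): {"buv":81,"iz":44}
After op 5 (replace /buv 20): {"buv":20,"iz":44}
After op 6 (add /gbo 37): {"buv":20,"gbo":37,"iz":44}
After op 7 (remove /iz): {"buv":20,"gbo":37}
After op 8 (remove /gbo): {"buv":20}
After op 9 (add /buv 83): {"buv":83}
After op 10 (replace /buv 56): {"buv":56}
After op 11 (replace /buv 98): {"buv":98}
After op 12 (add /m 36): {"buv":98,"m":36}
After op 13 (remove /m): {"buv":98}
After op 14 (add /uqz 22): {"buv":98,"uqz":22}
After op 15 (add /buv 91): {"buv":91,"uqz":22}
After op 16 (remove /buv): {"uqz":22}
After op 17 (replace /uqz 2): {"uqz":2}
After op 18 (replace /uqz 24): {"uqz":24}

Answer: {"uqz":24}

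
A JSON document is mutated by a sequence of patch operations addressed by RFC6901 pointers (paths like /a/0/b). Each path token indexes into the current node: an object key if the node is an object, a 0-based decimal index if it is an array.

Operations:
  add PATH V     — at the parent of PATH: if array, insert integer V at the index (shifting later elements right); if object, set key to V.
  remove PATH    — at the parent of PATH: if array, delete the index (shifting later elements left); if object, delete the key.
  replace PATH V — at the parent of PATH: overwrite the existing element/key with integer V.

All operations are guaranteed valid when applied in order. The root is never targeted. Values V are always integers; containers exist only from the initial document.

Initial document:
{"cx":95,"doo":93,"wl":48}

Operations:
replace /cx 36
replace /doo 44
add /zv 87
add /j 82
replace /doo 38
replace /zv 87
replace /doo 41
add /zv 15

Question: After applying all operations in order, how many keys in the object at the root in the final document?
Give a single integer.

Answer: 5

Derivation:
After op 1 (replace /cx 36): {"cx":36,"doo":93,"wl":48}
After op 2 (replace /doo 44): {"cx":36,"doo":44,"wl":48}
After op 3 (add /zv 87): {"cx":36,"doo":44,"wl":48,"zv":87}
After op 4 (add /j 82): {"cx":36,"doo":44,"j":82,"wl":48,"zv":87}
After op 5 (replace /doo 38): {"cx":36,"doo":38,"j":82,"wl":48,"zv":87}
After op 6 (replace /zv 87): {"cx":36,"doo":38,"j":82,"wl":48,"zv":87}
After op 7 (replace /doo 41): {"cx":36,"doo":41,"j":82,"wl":48,"zv":87}
After op 8 (add /zv 15): {"cx":36,"doo":41,"j":82,"wl":48,"zv":15}
Size at the root: 5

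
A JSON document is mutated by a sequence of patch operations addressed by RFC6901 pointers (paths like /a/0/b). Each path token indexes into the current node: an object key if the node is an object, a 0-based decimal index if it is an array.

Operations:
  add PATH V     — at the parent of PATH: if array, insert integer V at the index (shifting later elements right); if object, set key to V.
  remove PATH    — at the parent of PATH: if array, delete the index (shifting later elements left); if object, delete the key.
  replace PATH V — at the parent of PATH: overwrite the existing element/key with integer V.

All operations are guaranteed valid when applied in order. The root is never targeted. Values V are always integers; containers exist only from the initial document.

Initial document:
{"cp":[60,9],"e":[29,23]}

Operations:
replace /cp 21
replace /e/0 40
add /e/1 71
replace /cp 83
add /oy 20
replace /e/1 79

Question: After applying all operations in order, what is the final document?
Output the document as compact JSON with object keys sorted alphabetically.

After op 1 (replace /cp 21): {"cp":21,"e":[29,23]}
After op 2 (replace /e/0 40): {"cp":21,"e":[40,23]}
After op 3 (add /e/1 71): {"cp":21,"e":[40,71,23]}
After op 4 (replace /cp 83): {"cp":83,"e":[40,71,23]}
After op 5 (add /oy 20): {"cp":83,"e":[40,71,23],"oy":20}
After op 6 (replace /e/1 79): {"cp":83,"e":[40,79,23],"oy":20}

Answer: {"cp":83,"e":[40,79,23],"oy":20}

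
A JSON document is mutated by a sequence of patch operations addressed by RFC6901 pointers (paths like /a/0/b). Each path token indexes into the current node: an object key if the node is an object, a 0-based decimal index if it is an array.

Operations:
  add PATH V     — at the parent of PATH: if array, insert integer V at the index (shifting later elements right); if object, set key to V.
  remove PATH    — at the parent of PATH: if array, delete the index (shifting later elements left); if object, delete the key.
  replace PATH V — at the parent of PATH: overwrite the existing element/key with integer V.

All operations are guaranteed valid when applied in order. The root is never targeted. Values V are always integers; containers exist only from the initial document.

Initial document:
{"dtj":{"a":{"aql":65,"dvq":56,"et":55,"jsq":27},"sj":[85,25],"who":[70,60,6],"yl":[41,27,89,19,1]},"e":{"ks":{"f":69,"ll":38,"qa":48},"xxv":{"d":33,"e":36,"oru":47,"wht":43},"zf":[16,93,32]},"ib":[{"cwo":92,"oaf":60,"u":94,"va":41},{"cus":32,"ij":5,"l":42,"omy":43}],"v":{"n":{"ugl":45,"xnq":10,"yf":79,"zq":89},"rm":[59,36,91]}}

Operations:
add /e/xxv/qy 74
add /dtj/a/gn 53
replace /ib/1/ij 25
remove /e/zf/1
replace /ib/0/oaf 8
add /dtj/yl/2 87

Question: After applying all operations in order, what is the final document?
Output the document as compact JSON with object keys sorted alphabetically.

Answer: {"dtj":{"a":{"aql":65,"dvq":56,"et":55,"gn":53,"jsq":27},"sj":[85,25],"who":[70,60,6],"yl":[41,27,87,89,19,1]},"e":{"ks":{"f":69,"ll":38,"qa":48},"xxv":{"d":33,"e":36,"oru":47,"qy":74,"wht":43},"zf":[16,32]},"ib":[{"cwo":92,"oaf":8,"u":94,"va":41},{"cus":32,"ij":25,"l":42,"omy":43}],"v":{"n":{"ugl":45,"xnq":10,"yf":79,"zq":89},"rm":[59,36,91]}}

Derivation:
After op 1 (add /e/xxv/qy 74): {"dtj":{"a":{"aql":65,"dvq":56,"et":55,"jsq":27},"sj":[85,25],"who":[70,60,6],"yl":[41,27,89,19,1]},"e":{"ks":{"f":69,"ll":38,"qa":48},"xxv":{"d":33,"e":36,"oru":47,"qy":74,"wht":43},"zf":[16,93,32]},"ib":[{"cwo":92,"oaf":60,"u":94,"va":41},{"cus":32,"ij":5,"l":42,"omy":43}],"v":{"n":{"ugl":45,"xnq":10,"yf":79,"zq":89},"rm":[59,36,91]}}
After op 2 (add /dtj/a/gn 53): {"dtj":{"a":{"aql":65,"dvq":56,"et":55,"gn":53,"jsq":27},"sj":[85,25],"who":[70,60,6],"yl":[41,27,89,19,1]},"e":{"ks":{"f":69,"ll":38,"qa":48},"xxv":{"d":33,"e":36,"oru":47,"qy":74,"wht":43},"zf":[16,93,32]},"ib":[{"cwo":92,"oaf":60,"u":94,"va":41},{"cus":32,"ij":5,"l":42,"omy":43}],"v":{"n":{"ugl":45,"xnq":10,"yf":79,"zq":89},"rm":[59,36,91]}}
After op 3 (replace /ib/1/ij 25): {"dtj":{"a":{"aql":65,"dvq":56,"et":55,"gn":53,"jsq":27},"sj":[85,25],"who":[70,60,6],"yl":[41,27,89,19,1]},"e":{"ks":{"f":69,"ll":38,"qa":48},"xxv":{"d":33,"e":36,"oru":47,"qy":74,"wht":43},"zf":[16,93,32]},"ib":[{"cwo":92,"oaf":60,"u":94,"va":41},{"cus":32,"ij":25,"l":42,"omy":43}],"v":{"n":{"ugl":45,"xnq":10,"yf":79,"zq":89},"rm":[59,36,91]}}
After op 4 (remove /e/zf/1): {"dtj":{"a":{"aql":65,"dvq":56,"et":55,"gn":53,"jsq":27},"sj":[85,25],"who":[70,60,6],"yl":[41,27,89,19,1]},"e":{"ks":{"f":69,"ll":38,"qa":48},"xxv":{"d":33,"e":36,"oru":47,"qy":74,"wht":43},"zf":[16,32]},"ib":[{"cwo":92,"oaf":60,"u":94,"va":41},{"cus":32,"ij":25,"l":42,"omy":43}],"v":{"n":{"ugl":45,"xnq":10,"yf":79,"zq":89},"rm":[59,36,91]}}
After op 5 (replace /ib/0/oaf 8): {"dtj":{"a":{"aql":65,"dvq":56,"et":55,"gn":53,"jsq":27},"sj":[85,25],"who":[70,60,6],"yl":[41,27,89,19,1]},"e":{"ks":{"f":69,"ll":38,"qa":48},"xxv":{"d":33,"e":36,"oru":47,"qy":74,"wht":43},"zf":[16,32]},"ib":[{"cwo":92,"oaf":8,"u":94,"va":41},{"cus":32,"ij":25,"l":42,"omy":43}],"v":{"n":{"ugl":45,"xnq":10,"yf":79,"zq":89},"rm":[59,36,91]}}
After op 6 (add /dtj/yl/2 87): {"dtj":{"a":{"aql":65,"dvq":56,"et":55,"gn":53,"jsq":27},"sj":[85,25],"who":[70,60,6],"yl":[41,27,87,89,19,1]},"e":{"ks":{"f":69,"ll":38,"qa":48},"xxv":{"d":33,"e":36,"oru":47,"qy":74,"wht":43},"zf":[16,32]},"ib":[{"cwo":92,"oaf":8,"u":94,"va":41},{"cus":32,"ij":25,"l":42,"omy":43}],"v":{"n":{"ugl":45,"xnq":10,"yf":79,"zq":89},"rm":[59,36,91]}}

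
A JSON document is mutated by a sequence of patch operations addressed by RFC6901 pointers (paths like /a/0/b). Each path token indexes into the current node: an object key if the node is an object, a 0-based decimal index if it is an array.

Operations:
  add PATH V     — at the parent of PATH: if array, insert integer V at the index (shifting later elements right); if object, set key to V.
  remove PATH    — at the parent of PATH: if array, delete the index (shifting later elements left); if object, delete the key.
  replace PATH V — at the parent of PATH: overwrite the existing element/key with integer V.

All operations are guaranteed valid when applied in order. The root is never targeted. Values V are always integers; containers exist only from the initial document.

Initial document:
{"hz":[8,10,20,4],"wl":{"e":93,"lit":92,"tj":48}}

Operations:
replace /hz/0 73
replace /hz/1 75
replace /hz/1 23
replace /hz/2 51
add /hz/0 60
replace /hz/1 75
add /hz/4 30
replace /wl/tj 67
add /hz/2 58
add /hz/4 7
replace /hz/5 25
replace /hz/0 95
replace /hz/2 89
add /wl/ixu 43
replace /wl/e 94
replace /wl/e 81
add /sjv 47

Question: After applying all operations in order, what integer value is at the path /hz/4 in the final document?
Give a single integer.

Answer: 7

Derivation:
After op 1 (replace /hz/0 73): {"hz":[73,10,20,4],"wl":{"e":93,"lit":92,"tj":48}}
After op 2 (replace /hz/1 75): {"hz":[73,75,20,4],"wl":{"e":93,"lit":92,"tj":48}}
After op 3 (replace /hz/1 23): {"hz":[73,23,20,4],"wl":{"e":93,"lit":92,"tj":48}}
After op 4 (replace /hz/2 51): {"hz":[73,23,51,4],"wl":{"e":93,"lit":92,"tj":48}}
After op 5 (add /hz/0 60): {"hz":[60,73,23,51,4],"wl":{"e":93,"lit":92,"tj":48}}
After op 6 (replace /hz/1 75): {"hz":[60,75,23,51,4],"wl":{"e":93,"lit":92,"tj":48}}
After op 7 (add /hz/4 30): {"hz":[60,75,23,51,30,4],"wl":{"e":93,"lit":92,"tj":48}}
After op 8 (replace /wl/tj 67): {"hz":[60,75,23,51,30,4],"wl":{"e":93,"lit":92,"tj":67}}
After op 9 (add /hz/2 58): {"hz":[60,75,58,23,51,30,4],"wl":{"e":93,"lit":92,"tj":67}}
After op 10 (add /hz/4 7): {"hz":[60,75,58,23,7,51,30,4],"wl":{"e":93,"lit":92,"tj":67}}
After op 11 (replace /hz/5 25): {"hz":[60,75,58,23,7,25,30,4],"wl":{"e":93,"lit":92,"tj":67}}
After op 12 (replace /hz/0 95): {"hz":[95,75,58,23,7,25,30,4],"wl":{"e":93,"lit":92,"tj":67}}
After op 13 (replace /hz/2 89): {"hz":[95,75,89,23,7,25,30,4],"wl":{"e":93,"lit":92,"tj":67}}
After op 14 (add /wl/ixu 43): {"hz":[95,75,89,23,7,25,30,4],"wl":{"e":93,"ixu":43,"lit":92,"tj":67}}
After op 15 (replace /wl/e 94): {"hz":[95,75,89,23,7,25,30,4],"wl":{"e":94,"ixu":43,"lit":92,"tj":67}}
After op 16 (replace /wl/e 81): {"hz":[95,75,89,23,7,25,30,4],"wl":{"e":81,"ixu":43,"lit":92,"tj":67}}
After op 17 (add /sjv 47): {"hz":[95,75,89,23,7,25,30,4],"sjv":47,"wl":{"e":81,"ixu":43,"lit":92,"tj":67}}
Value at /hz/4: 7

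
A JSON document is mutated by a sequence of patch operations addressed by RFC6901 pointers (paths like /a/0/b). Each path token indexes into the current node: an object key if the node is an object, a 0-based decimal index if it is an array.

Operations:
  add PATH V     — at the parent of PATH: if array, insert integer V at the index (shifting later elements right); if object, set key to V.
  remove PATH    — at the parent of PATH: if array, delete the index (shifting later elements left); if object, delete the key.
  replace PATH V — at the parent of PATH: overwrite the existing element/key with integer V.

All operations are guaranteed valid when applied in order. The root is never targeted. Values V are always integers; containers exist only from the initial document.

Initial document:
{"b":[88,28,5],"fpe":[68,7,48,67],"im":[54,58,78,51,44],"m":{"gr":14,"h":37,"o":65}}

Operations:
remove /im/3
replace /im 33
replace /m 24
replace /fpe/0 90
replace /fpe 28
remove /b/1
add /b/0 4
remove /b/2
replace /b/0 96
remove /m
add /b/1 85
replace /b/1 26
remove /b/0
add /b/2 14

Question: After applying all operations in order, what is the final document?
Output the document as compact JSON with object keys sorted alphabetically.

Answer: {"b":[26,88,14],"fpe":28,"im":33}

Derivation:
After op 1 (remove /im/3): {"b":[88,28,5],"fpe":[68,7,48,67],"im":[54,58,78,44],"m":{"gr":14,"h":37,"o":65}}
After op 2 (replace /im 33): {"b":[88,28,5],"fpe":[68,7,48,67],"im":33,"m":{"gr":14,"h":37,"o":65}}
After op 3 (replace /m 24): {"b":[88,28,5],"fpe":[68,7,48,67],"im":33,"m":24}
After op 4 (replace /fpe/0 90): {"b":[88,28,5],"fpe":[90,7,48,67],"im":33,"m":24}
After op 5 (replace /fpe 28): {"b":[88,28,5],"fpe":28,"im":33,"m":24}
After op 6 (remove /b/1): {"b":[88,5],"fpe":28,"im":33,"m":24}
After op 7 (add /b/0 4): {"b":[4,88,5],"fpe":28,"im":33,"m":24}
After op 8 (remove /b/2): {"b":[4,88],"fpe":28,"im":33,"m":24}
After op 9 (replace /b/0 96): {"b":[96,88],"fpe":28,"im":33,"m":24}
After op 10 (remove /m): {"b":[96,88],"fpe":28,"im":33}
After op 11 (add /b/1 85): {"b":[96,85,88],"fpe":28,"im":33}
After op 12 (replace /b/1 26): {"b":[96,26,88],"fpe":28,"im":33}
After op 13 (remove /b/0): {"b":[26,88],"fpe":28,"im":33}
After op 14 (add /b/2 14): {"b":[26,88,14],"fpe":28,"im":33}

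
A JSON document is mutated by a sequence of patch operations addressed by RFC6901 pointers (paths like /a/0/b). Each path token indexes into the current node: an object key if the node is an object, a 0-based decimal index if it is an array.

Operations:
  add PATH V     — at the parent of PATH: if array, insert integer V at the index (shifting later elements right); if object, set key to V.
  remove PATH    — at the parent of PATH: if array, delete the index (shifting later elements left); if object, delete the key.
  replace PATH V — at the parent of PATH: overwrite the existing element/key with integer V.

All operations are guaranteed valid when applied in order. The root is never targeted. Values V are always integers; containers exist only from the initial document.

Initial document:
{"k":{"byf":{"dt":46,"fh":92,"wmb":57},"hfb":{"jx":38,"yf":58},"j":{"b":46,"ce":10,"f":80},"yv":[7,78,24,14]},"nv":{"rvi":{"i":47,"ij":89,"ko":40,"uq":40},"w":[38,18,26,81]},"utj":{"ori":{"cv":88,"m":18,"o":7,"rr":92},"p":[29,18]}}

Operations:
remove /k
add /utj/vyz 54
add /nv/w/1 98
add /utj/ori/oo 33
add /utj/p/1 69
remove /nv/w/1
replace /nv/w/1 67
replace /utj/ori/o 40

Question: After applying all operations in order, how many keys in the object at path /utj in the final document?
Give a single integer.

After op 1 (remove /k): {"nv":{"rvi":{"i":47,"ij":89,"ko":40,"uq":40},"w":[38,18,26,81]},"utj":{"ori":{"cv":88,"m":18,"o":7,"rr":92},"p":[29,18]}}
After op 2 (add /utj/vyz 54): {"nv":{"rvi":{"i":47,"ij":89,"ko":40,"uq":40},"w":[38,18,26,81]},"utj":{"ori":{"cv":88,"m":18,"o":7,"rr":92},"p":[29,18],"vyz":54}}
After op 3 (add /nv/w/1 98): {"nv":{"rvi":{"i":47,"ij":89,"ko":40,"uq":40},"w":[38,98,18,26,81]},"utj":{"ori":{"cv":88,"m":18,"o":7,"rr":92},"p":[29,18],"vyz":54}}
After op 4 (add /utj/ori/oo 33): {"nv":{"rvi":{"i":47,"ij":89,"ko":40,"uq":40},"w":[38,98,18,26,81]},"utj":{"ori":{"cv":88,"m":18,"o":7,"oo":33,"rr":92},"p":[29,18],"vyz":54}}
After op 5 (add /utj/p/1 69): {"nv":{"rvi":{"i":47,"ij":89,"ko":40,"uq":40},"w":[38,98,18,26,81]},"utj":{"ori":{"cv":88,"m":18,"o":7,"oo":33,"rr":92},"p":[29,69,18],"vyz":54}}
After op 6 (remove /nv/w/1): {"nv":{"rvi":{"i":47,"ij":89,"ko":40,"uq":40},"w":[38,18,26,81]},"utj":{"ori":{"cv":88,"m":18,"o":7,"oo":33,"rr":92},"p":[29,69,18],"vyz":54}}
After op 7 (replace /nv/w/1 67): {"nv":{"rvi":{"i":47,"ij":89,"ko":40,"uq":40},"w":[38,67,26,81]},"utj":{"ori":{"cv":88,"m":18,"o":7,"oo":33,"rr":92},"p":[29,69,18],"vyz":54}}
After op 8 (replace /utj/ori/o 40): {"nv":{"rvi":{"i":47,"ij":89,"ko":40,"uq":40},"w":[38,67,26,81]},"utj":{"ori":{"cv":88,"m":18,"o":40,"oo":33,"rr":92},"p":[29,69,18],"vyz":54}}
Size at path /utj: 3

Answer: 3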